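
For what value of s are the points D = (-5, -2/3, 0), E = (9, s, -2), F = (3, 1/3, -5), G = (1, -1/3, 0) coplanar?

1/3

The points are coplanar iff DE · (DF × DG) = 0.
Expanding, this is linear in s: (-30)s + (10) = 0.
So s = 1/3.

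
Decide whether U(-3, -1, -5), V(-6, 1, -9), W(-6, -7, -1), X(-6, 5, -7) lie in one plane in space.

No

A normal to the plane through U, V, W is n = UV × UW = (-16, 24, 24).
The plane has equation n·P = -96. For X: n·X = 48.
48 ≠ -96, so X is off the plane.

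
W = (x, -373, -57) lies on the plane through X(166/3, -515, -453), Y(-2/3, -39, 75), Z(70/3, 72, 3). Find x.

-20/3

A normal to the plane is n = XY × XZ = (-92880, 8640, -17640).
W lies in the plane iff n · XW = 0.
This gives (-92880)x + (-619200) = 0, so x = -20/3.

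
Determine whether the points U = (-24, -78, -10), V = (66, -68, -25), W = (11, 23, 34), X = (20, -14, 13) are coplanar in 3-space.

The four points are coplanar iff the 3×3 determinant with rows UV, UW, UX is zero.
Rows: (90, 10, -15), (35, 101, 44), (44, 64, 23).
Expanding along the first row: (90)(-493) − (10)(-1131) + (-15)(-2204) = 0.
Zero determinant ⇒ coplanar.

Yes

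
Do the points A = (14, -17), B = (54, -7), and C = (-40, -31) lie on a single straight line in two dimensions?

No

AB = (40, 10), AC = (-54, -14).
det[AB; AC] = (40)(-14) − (10)(-54) = -20.
The determinant is nonzero, so they are not collinear.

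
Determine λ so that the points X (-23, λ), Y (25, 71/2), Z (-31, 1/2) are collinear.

The three points are collinear iff det[XY; XZ] = 0.
This determinant is linear in λ: (-56)λ + (308) = 0, so λ = 11/2.

11/2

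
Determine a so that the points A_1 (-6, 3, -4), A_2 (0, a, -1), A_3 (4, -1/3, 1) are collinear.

Direction A_1A_3 = (10, -10/3, 5). From the x-coordinate of A_2, the parameter along the line is τ = (0 − (-6))/10 = 3/5.
Then a = 3 + 3/5·(-10/3) = 1.

1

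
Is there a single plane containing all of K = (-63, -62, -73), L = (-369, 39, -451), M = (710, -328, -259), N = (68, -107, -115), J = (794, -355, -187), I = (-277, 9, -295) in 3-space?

No

The plane through K, L, M has normal n = KL × KM = (-119334, -349110, 3323) and equation n·P = 28920283.
Checking the remaining points: n·N = 28857913, n·J = 28561453, n·I = 28933243.
Since n·N = 28857913 ≠ 28920283, N is off the plane and the points are not all coplanar.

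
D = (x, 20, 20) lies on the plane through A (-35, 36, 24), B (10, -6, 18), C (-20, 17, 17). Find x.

A normal to the plane is n = AB × AC = (180, 225, -225).
D lies in the plane iff n · AD = 0.
This gives (180)x + (3600) = 0, so x = -20.

-20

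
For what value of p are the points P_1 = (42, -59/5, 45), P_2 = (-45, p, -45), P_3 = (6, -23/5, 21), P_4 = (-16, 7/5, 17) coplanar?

Normal to plane P_1P_3P_4: n = (576/5, 384, -288/5); plane equation n·P = -11424/5.
Requiring n·P_2 = -11424/5: (384)p + (-2592) = -11424/5.
So p = 4/5.

4/5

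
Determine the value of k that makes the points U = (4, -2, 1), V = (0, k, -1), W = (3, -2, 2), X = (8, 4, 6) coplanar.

Coplanarity ⇔ det[UV; UW; UX] = 0.
Expanding, this is linear in k: (9)k + (54) = 0.
So k = -6.

-6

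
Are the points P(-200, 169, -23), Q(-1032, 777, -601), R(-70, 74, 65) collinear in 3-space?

PQ = (-832, 608, -578), PR = (130, -95, 88).
PQ × PR = (-1406, -1924, 0).
The cross product is nonzero, so the points do not lie on one line.

No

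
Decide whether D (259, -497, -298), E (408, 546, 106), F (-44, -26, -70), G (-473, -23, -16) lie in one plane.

A normal to the plane through D, E, F is n = DE × DF = (47520, -156384, 386208).
The plane has equation n·P = -25059456. For G: n·G = -25059456.
Equal, so G lies in the plane and all four are coplanar.

Yes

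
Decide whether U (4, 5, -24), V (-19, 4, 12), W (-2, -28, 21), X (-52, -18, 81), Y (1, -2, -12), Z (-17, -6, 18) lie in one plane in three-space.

No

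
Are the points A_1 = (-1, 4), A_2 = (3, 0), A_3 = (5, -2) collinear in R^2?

A_1A_2 = (4, -4), A_1A_3 = (6, -6).
Twice the signed area of △A_1A_2A_3 is (4)(-6) − (-4)(6) = 0.
The triangle is degenerate (zero area), so the points are collinear.

Yes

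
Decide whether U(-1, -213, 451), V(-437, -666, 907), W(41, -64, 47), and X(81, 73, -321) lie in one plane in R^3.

Yes

A normal to the plane through U, V, W is n = UV × UW = (115068, -156992, -45938).
The plane has equation n·P = 12606190. For X: n·X = 12606190.
Equal, so X lies in the plane and all four are coplanar.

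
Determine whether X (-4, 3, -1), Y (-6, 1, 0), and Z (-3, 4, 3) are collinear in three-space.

XY = (-2, -2, 1), XZ = (1, 1, 4).
XY × XZ = (-9, 9, 0).
The cross product is nonzero, so the points do not lie on one line.

No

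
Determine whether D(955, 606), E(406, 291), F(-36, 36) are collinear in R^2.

DE = (-549, -315), DF = (-991, -570).
det[DE; DF] = (-549)(-570) − (-315)(-991) = 765.
The determinant is nonzero, so they are not collinear.

No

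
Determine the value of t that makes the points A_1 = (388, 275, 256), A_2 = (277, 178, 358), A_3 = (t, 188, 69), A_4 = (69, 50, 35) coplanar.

251

The points are coplanar iff A_1A_2 · (A_1A_3 × A_1A_4) = 0.
Expanding, this is linear in t: (-44387)t + (11141137) = 0.
So t = 251.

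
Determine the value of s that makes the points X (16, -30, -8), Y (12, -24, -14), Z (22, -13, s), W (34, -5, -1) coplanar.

The points are coplanar iff XY · (XZ × XW) = 0.
Expanding, this is linear in s: (208)s + (1872) = 0.
So s = -9.

-9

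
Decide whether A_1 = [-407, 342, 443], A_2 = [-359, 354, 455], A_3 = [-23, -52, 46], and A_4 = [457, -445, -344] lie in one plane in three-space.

No

A normal to the plane through A_1, A_2, A_3 is n = A_1A_2 × A_1A_3 = (-36, 23664, -23520).
The plane has equation n·P = -2311620. For A_4: n·A_4 = -2456052.
-2456052 ≠ -2311620, so A_4 is off the plane.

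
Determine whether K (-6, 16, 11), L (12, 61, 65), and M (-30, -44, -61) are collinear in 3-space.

Yes

KL = (18, 45, 54), KM = (-24, -60, -72).
Each component of KM is -4/3 times the corresponding component of KL, so KM = -4/3·KL and the points are collinear.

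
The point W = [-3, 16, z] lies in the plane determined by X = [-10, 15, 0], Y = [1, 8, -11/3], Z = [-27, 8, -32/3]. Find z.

A normal to the plane is n = XY × XZ = (49, 539/3, -196).
W lies in the plane iff n · XW = 0.
This gives (-196)z + (1568/3) = 0, so z = 8/3.

8/3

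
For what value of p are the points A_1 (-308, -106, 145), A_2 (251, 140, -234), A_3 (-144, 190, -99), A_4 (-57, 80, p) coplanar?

Normal to plane A_1A_2A_3: n = (52160, 74240, 125120); plane equation n·P = -5792320.
Requiring n·A_4 = -5792320: (125120)p + (2966080) = -5792320.
So p = -70.

-70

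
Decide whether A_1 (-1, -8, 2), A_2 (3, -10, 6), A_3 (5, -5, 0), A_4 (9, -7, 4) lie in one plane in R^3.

The four points are coplanar iff the 3×3 determinant with rows A_1A_2, A_1A_3, A_1A_4 is zero.
Rows: (4, -2, 4), (6, 3, -2), (10, 1, 2).
Expanding along the first row: (4)(8) − (-2)(32) + (4)(-24) = 0.
Zero determinant ⇒ coplanar.

Yes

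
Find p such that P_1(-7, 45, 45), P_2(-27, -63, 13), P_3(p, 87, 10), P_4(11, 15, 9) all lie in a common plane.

42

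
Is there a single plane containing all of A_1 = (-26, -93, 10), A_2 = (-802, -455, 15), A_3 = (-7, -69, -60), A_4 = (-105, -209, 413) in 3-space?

The four points are coplanar iff the 3×3 determinant with rows A_1A_2, A_1A_3, A_1A_4 is zero.
Rows: (-776, -362, 5), (19, 24, -70), (-79, -116, 403).
Expanding along the first row: (-776)(1552) − (-362)(2127) + (5)(-308) = -435918.
Nonzero ⇒ not coplanar.

No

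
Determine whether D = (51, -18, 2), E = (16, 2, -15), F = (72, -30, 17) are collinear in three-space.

DE = (-35, 20, -17), DF = (21, -12, 15).
DE × DF = (96, 168, 0).
The cross product is nonzero, so the points do not lie on one line.

No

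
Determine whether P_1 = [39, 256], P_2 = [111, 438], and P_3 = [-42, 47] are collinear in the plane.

No

P_1P_2 = (72, 182), P_1P_3 = (-81, -209).
Twice the signed area of △P_1P_2P_3 is (72)(-209) − (182)(-81) = -306.
The area is nonzero, so the three points are not collinear.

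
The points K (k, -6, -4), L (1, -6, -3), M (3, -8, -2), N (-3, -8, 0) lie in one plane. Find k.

4

The points are coplanar iff KL · (KM × KN) = 0.
Expanding, this is linear in k: (4)k + (-16) = 0.
So k = 4.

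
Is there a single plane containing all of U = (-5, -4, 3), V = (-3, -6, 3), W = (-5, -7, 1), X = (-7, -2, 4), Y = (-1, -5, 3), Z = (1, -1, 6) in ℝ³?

No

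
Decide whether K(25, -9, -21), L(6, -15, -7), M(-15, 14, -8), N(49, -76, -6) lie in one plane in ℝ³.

With K as base: KL = (-19, -6, 14), KM = (-40, 23, 13), KN = (24, -67, 15).
KM × KN = (1216, 912, 2128).
KL · (KM × KN) = 1216.
Since 1216 ≠ 0, the four points are not coplanar.

No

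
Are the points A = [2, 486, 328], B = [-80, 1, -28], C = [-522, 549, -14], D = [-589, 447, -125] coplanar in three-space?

The four points are coplanar iff the 3×3 determinant with rows AB, AC, AD is zero.
Rows: (-82, -485, -356), (-524, 63, -342), (-591, -39, -453).
Expanding along the first row: (-82)(-41877) − (-485)(35250) + (-356)(57669) = 0.
Zero determinant ⇒ coplanar.

Yes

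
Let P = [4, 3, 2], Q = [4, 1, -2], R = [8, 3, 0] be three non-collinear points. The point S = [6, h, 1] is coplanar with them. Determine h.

3

The plane through P, Q, R has equation 4x − 16y + 8z = -16.
Substituting S: (-16)h + (32) = -16, so h = 3.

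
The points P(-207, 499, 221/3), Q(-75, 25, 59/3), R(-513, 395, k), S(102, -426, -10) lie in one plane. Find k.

Coplanarity ⇔ det[PQ; PR; PS] = 0.
Expanding, this is linear in k: (-24366)k + (-1941158) = 0.
So k = -239/3.

-239/3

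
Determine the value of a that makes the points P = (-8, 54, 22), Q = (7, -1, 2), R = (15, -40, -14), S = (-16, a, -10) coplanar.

6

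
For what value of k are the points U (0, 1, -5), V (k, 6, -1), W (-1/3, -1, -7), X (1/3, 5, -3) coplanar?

2/3

Coplanarity ⇔ det[UV; UW; UX] = 0.
Expanding, this is linear in k: (4)k + (-8/3) = 0.
So k = 2/3.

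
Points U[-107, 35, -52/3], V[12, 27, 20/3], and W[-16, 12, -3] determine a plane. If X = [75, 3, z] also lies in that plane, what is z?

44/3

Coplanarity requires UV · (UW × UX) = 0.
UV = (119, -8, 24), UW = (91, -23, 43/3); the triple product is linear in z with coefficient -2009 and constant term 88396/3.
Setting it to zero: z = 44/3.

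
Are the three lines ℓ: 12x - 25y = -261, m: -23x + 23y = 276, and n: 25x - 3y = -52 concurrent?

No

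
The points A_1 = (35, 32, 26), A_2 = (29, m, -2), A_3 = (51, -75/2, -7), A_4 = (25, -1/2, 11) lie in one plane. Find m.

Normal to plane A_1A_3A_4: n = (-30, 570, -1215); plane equation n·P = -14400.
Requiring n·A_2 = -14400: (570)m + (1560) = -14400.
So m = -28.

-28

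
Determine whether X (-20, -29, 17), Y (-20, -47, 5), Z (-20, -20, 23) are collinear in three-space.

XY = (0, -18, -12), XZ = (0, 9, 6).
XY × XZ = (0, 0, 0).
The cross product vanishes, so the three points are collinear.

Yes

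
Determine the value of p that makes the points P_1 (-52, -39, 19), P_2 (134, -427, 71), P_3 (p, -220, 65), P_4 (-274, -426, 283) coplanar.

-7

Normal to plane P_1P_2P_4: n = (-82308, -60648, -158118); plane equation n·P = 3641046.
Requiring n·P_3 = 3641046: (-82308)p + (3064890) = 3641046.
So p = -7.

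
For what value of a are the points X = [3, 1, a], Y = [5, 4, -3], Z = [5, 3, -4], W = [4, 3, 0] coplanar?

2

The points are coplanar iff XY · (XZ × XW) = 0.
Expanding, this is linear in a: (1)a + (-2) = 0.
So a = 2.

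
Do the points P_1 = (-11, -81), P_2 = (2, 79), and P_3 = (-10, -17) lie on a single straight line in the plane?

No

P_1P_2 = (13, 160), P_1P_3 = (1, 64).
Twice the signed area of △P_1P_2P_3 is (13)(64) − (160)(1) = 672.
The area is nonzero, so the three points are not collinear.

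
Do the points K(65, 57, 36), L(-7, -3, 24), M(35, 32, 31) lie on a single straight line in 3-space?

Yes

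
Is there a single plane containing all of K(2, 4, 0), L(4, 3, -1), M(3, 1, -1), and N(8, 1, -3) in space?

With K as base: KL = (2, -1, -1), KM = (1, -3, -1), KN = (6, -3, -3).
KM × KN = (6, -3, 15).
KL · (KM × KN) = 0.
The scalar triple product vanishes, so the four points are coplanar.

Yes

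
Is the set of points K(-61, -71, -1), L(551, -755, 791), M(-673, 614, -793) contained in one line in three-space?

No

KL = (612, -684, 792), KM = (-612, 685, -792).
Comparing components 2 and 3: (-684)(-792) − (792)(685) = -792 ≠ 0, so KL and KM are not parallel and the points are not collinear.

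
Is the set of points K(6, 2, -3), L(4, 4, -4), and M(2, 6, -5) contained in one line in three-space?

Yes

KL = (-2, 2, -1), KM = (-4, 4, -2).
Each component of KM is 2 times the corresponding component of KL, so KM = 2·KL and the points are collinear.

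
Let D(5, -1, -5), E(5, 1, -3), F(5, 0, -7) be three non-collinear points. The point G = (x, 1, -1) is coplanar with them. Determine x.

5

The plane through D, E, F has equation −6x = -30.
Substituting G: (-6)x + (0) = -30, so x = 5.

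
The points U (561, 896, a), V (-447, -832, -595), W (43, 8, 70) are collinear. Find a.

773

Collinearity requires UV × UW = 0; each component is linear in a.
The x-component gives (840)a + (-649320) = 0, so a = 773.
The remaining components then also vanish.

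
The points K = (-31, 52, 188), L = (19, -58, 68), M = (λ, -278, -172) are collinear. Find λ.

119

Collinearity requires KL × KM = 0; each component is linear in λ.
The y-component gives (-120)λ + (14280) = 0, so λ = 119.
The remaining components then also vanish.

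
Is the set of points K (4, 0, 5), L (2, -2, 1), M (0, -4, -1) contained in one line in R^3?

No

KL = (-2, -2, -4), KM = (-4, -4, -6).
KL × KM = (-4, 4, 0).
The cross product is nonzero, so the points do not lie on one line.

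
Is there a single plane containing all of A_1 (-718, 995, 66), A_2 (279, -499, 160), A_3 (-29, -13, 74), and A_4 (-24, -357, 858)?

Yes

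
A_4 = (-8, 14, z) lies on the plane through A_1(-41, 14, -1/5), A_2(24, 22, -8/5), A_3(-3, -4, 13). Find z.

The plane through A_1, A_2, A_3 has equation (402/5)x − (4556/5)y − 1474z = -78792/5.
Substituting A_4: (-1474)z + (-13400) = -78792/5, so z = 8/5.

8/5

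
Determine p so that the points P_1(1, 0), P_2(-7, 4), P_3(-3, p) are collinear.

The three points are collinear iff det[P_1P_2; P_1P_3] = 0.
This determinant is linear in p: (-8)p + (16) = 0, so p = 2.

2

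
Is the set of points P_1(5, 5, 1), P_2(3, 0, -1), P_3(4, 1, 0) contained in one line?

P_1P_2 = (-2, -5, -2), P_1P_3 = (-1, -4, -1).
P_1P_2 × P_1P_3 = (-3, 0, 3).
The cross product is nonzero, so the points do not lie on one line.

No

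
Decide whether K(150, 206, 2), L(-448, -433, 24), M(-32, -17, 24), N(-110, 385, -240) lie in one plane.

No

The four points are coplanar iff the 3×3 determinant with rows KL, KM, KN is zero.
Rows: (-598, -639, 22), (-182, -223, 22), (-260, 179, -242).
Expanding along the first row: (-598)(50028) − (-639)(49764) + (22)(-90558) = -109824.
Nonzero ⇒ not coplanar.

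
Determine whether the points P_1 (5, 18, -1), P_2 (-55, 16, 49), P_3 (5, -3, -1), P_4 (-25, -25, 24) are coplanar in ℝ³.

Yes

The four points are coplanar iff the 3×3 determinant with rows P_1P_2, P_1P_3, P_1P_4 is zero.
Rows: (-60, -2, 50), (0, -21, 0), (-30, -43, 25).
Expanding along the first row: (-60)(-525) − (-2)(0) + (50)(-630) = 0.
Zero determinant ⇒ coplanar.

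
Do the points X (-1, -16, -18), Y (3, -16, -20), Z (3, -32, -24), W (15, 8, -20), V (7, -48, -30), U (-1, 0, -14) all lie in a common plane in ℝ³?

Yes

The plane through X, Y, Z has normal n = XY × XZ = (-32, 16, -64) and equation n·P = 928.
Checking the remaining points: n·W = 928, n·V = 928, n·U = 928.
All equal 928, so all 6 points lie in one plane.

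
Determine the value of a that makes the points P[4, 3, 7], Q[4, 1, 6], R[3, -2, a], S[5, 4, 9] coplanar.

3

Normal to plane PQS: n = (-3, -1, 2); plane equation n·X = -1.
Requiring n·R = -1: (2)a + (-7) = -1.
So a = 3.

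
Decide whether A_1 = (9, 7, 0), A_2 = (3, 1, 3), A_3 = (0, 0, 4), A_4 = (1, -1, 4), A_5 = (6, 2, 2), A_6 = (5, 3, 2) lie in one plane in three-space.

Yes

The plane through A_1, A_2, A_3 has normal n = A_1A_2 × A_1A_3 = (-3, -3, -12) and equation n·P = -48.
Checking the remaining points: n·A_4 = -48, n·A_5 = -48, n·A_6 = -48.
All equal -48, so all 6 points lie in one plane.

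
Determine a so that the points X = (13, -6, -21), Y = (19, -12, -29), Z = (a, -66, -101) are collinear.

Collinearity requires XY × XZ = 0; each component is linear in a.
The y-component gives (-8)a + (584) = 0, so a = 73.
The remaining components then also vanish.

73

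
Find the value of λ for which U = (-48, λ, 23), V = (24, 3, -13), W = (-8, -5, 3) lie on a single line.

-15

Direction VW = (-32, -8, 16). From the x-coordinate of U, the parameter along the line is τ = (-48 − 24)/(-32) = 9/4.
Then λ = 3 + 9/4·(-8) = -15.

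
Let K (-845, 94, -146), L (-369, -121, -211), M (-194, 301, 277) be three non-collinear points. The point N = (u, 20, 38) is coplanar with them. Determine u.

-46

A normal to the plane is n = KL × KM = (-77490, -243663, 238497).
N lies in the plane iff n · KN = 0.
This gives (-77490)u + (-3564540) = 0, so u = -46.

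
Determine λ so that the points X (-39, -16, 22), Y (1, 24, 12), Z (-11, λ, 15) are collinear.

Collinearity requires XY × XZ = 0; each component is linear in λ.
The x-component gives (10)λ + (-120) = 0, so λ = 12.
The remaining components then also vanish.

12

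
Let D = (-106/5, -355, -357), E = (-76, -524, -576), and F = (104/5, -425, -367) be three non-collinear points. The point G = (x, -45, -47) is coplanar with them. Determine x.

29/5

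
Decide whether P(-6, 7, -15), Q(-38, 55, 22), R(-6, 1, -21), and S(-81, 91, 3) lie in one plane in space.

No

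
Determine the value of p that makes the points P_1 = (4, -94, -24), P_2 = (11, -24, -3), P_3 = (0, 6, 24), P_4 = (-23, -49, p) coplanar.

30

The points are coplanar iff P_1P_2 · (P_1P_3 × P_1P_4) = 0.
Expanding, this is linear in p: (980)p + (-29400) = 0.
So p = 30.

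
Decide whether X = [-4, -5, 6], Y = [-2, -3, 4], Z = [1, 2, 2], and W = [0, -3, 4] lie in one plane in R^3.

With X as base: XY = (2, 2, -2), XZ = (5, 7, -4), XW = (4, 2, -2).
XZ × XW = (-6, -6, -18).
XY · (XZ × XW) = 12.
Since 12 ≠ 0, the four points are not coplanar.

No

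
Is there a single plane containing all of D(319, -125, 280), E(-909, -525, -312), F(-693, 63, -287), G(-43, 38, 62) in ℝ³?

No

With D as base: DE = (-1228, -400, -592), DF = (-1012, 188, -567), DG = (-362, 163, -218).
DF × DG = (51437, -15362, -96900).
DE · (DF × DG) = 344964.
Since 344964 ≠ 0, the four points are not coplanar.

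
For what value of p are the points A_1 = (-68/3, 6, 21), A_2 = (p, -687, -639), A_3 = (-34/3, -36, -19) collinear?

493/3

Collinearity requires A_1A_2 × A_1A_3 = 0; each component is linear in p.
The y-component gives (40)p + (-19720/3) = 0, so p = 493/3.
The remaining components then also vanish.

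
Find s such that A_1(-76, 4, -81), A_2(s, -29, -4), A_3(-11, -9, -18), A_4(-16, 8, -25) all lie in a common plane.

1

Normal to plane A_1A_3A_4: n = (-980, 140, 1040); plane equation n·P = -9200.
Requiring n·A_2 = -9200: (-980)s + (-8220) = -9200.
So s = 1.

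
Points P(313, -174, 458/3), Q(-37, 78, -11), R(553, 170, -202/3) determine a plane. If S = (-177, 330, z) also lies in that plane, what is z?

-521/3

A normal to the plane is n = PQ × PR = (2584/3, -116280, -180880).
S lies in the plane iff n · PS = 0.
This gives (-180880)z + (-94238480/3) = 0, so z = -521/3.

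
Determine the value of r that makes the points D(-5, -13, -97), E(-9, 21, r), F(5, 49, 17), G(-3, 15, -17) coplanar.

73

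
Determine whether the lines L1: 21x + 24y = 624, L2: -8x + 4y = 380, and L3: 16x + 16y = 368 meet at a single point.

Intersecting L1 and L2: solving the 2×2 system gives (x, y) = (-24, 47).
Substitute into L3: (16)(-24) + (16)(47) = 368.
This equals 368, so (-24, 47) lies on all three lines and they are concurrent.

Yes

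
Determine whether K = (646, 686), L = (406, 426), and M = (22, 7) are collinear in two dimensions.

KL = (-240, -260), KM = (-624, -679).
If collinear, KM would be a scalar multiple of KL. But (-240)·(-679) ≠ (-260)·(-624) (difference 720), so they are not parallel; the points are not collinear.

No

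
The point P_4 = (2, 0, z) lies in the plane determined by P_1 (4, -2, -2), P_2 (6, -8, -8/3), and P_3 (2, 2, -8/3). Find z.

A normal to the plane is n = P_1P_2 × P_1P_3 = (20/3, 8/3, -4).
P_4 lies in the plane iff n · P_1P_4 = 0.
This gives (-4)z + (-16) = 0, so z = -4.

-4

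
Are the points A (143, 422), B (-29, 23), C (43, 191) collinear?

No

AB = (-172, -399), AC = (-100, -231).
If collinear, AC would be a scalar multiple of AB. But (-172)·(-231) ≠ (-399)·(-100) (difference -168), so they are not parallel; the points are not collinear.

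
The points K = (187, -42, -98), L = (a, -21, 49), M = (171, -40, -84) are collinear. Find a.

Collinearity requires KL × KM = 0; each component is linear in a.
The y-component gives (-14)a + (266) = 0, so a = 19.
The remaining components then also vanish.

19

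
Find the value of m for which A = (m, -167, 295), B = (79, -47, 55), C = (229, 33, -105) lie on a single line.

-146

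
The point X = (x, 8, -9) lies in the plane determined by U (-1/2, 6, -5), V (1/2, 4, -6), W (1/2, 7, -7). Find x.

A normal to the plane is n = UV × UW = (5, 1, 3).
X lies in the plane iff n · UX = 0.
This gives (5)x + (-15/2) = 0, so x = 3/2.

3/2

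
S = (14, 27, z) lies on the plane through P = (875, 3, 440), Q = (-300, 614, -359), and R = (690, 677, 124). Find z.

-6

A normal to the plane is n = PQ × PR = (345450, -223485, -678915).
S lies in the plane iff n · PS = 0.
This gives (-678915)z + (-4073490) = 0, so z = -6.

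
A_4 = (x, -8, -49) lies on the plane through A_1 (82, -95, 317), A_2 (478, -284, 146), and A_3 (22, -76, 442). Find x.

-17

A normal to the plane is n = A_1A_2 × A_1A_3 = (-20376, -39240, -3816).
A_4 lies in the plane iff n · A_1A_4 = 0.
This gives (-20376)x + (-346392) = 0, so x = -17.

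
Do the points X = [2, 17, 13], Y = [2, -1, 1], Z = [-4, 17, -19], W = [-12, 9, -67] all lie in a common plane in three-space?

A normal to the plane through X, Y, Z is n = XY × XZ = (576, 72, -108).
The plane has equation n·P = 972. For W: n·W = 972.
Equal, so W lies in the plane and all four are coplanar.

Yes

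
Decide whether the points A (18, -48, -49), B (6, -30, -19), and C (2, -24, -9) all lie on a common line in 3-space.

Yes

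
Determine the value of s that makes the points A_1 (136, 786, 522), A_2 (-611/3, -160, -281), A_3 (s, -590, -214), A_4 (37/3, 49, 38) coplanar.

72

Normal to plane A_1A_2A_4: n = (-133947, -195283/3, 400037/3); plane equation n·P = 225500.
Requiring n·A_3 = 225500: (-133947)s + (9869684) = 225500.
So s = 72.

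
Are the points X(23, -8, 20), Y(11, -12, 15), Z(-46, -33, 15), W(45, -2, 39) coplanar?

No

A normal to the plane through X, Y, Z is n = XY × XZ = (-105, 285, 24).
The plane has equation n·P = -4215. For W: n·W = -4359.
-4359 ≠ -4215, so W is off the plane.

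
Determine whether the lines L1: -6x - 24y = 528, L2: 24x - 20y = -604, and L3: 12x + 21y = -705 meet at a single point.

Yes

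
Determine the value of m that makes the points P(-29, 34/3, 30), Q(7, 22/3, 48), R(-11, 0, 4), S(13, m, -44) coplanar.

-56/3

Normal to plane PQR: n = (308, 1260, -336); plane equation n·X = -4732.
Requiring n·S = -4732: (1260)m + (18788) = -4732.
So m = -56/3.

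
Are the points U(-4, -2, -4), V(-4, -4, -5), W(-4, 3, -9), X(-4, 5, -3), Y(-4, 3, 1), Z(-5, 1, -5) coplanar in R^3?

No

The plane through U, V, W has normal n = UV × UW = (15, 0, 0) and equation n·P = -60.
Checking the remaining points: n·X = -60, n·Y = -60, n·Z = -75.
Since n·Z = -75 ≠ -60, Z is off the plane and the points are not all coplanar.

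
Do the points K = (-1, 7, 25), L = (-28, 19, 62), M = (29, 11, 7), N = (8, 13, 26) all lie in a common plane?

Yes

The four points are coplanar iff the 3×3 determinant with rows KL, KM, KN is zero.
Rows: (-27, 12, 37), (30, 4, -18), (9, 6, 1).
Expanding along the first row: (-27)(112) − (12)(192) + (37)(144) = 0.
Zero determinant ⇒ coplanar.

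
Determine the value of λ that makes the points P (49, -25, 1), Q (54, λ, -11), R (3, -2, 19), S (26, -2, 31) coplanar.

-33

The points are coplanar iff PQ · (PR × PS) = 0.
Expanding, this is linear in λ: (966)λ + (31878) = 0.
So λ = -33.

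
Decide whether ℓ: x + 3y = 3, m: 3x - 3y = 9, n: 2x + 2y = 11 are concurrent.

Lines aᵢx + bᵢy = cᵢ with pairwise distinct directions are concurrent exactly when det[aᵢ bᵢ cᵢ] = 0.
Here the determinant is -60.
Nonzero, so no common point exists.

No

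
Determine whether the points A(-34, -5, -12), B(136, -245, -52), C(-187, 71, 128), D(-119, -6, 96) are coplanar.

No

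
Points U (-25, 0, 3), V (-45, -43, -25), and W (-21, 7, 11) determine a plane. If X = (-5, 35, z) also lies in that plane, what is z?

Coplanarity requires UV · (UW × UX) = 0.
UV = (-20, -43, -28), UW = (4, 7, 8); the triple product is linear in z with coefficient 32 and constant term -1376.
Setting it to zero: z = 43.

43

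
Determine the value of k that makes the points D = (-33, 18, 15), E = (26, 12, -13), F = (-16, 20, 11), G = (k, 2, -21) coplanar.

18

The points are coplanar iff DE · (DF × DG) = 0.
Expanding, this is linear in k: (80)k + (-1440) = 0.
So k = 18.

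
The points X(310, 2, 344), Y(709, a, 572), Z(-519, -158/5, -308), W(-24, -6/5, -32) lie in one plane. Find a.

26

The points are coplanar iff XY · (XZ × XW) = 0.
Expanding, this is linear in a: (-93936)a + (2442336) = 0.
So a = 26.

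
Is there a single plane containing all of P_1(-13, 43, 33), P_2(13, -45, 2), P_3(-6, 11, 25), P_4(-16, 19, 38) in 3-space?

With P_1 as base: P_1P_2 = (26, -88, -31), P_1P_3 = (7, -32, -8), P_1P_4 = (-3, -24, 5).
P_1P_3 × P_1P_4 = (-352, -11, -264).
P_1P_2 · (P_1P_3 × P_1P_4) = 0.
The scalar triple product vanishes, so the four points are coplanar.

Yes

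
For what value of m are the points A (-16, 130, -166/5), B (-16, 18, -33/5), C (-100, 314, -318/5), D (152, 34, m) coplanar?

-37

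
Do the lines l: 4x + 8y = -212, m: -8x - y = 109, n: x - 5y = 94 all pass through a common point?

Yes

Intersecting l and m: solving the 2×2 system gives (x, y) = (-11, -21).
Substitute into n: (1)(-11) + (-5)(-21) = 94.
This equals 94, so (-11, -21) lies on all three lines and they are concurrent.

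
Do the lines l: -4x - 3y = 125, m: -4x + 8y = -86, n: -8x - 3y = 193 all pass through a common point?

Intersecting l and m: solving the 2×2 system gives (x, y) = (-371/22, -211/11).
Substitute into n: (-8)(-371/22) + (-3)(-211/11) = 2117/11.
But n requires 193 ≠ 2117/11, so the three lines have no common point.

No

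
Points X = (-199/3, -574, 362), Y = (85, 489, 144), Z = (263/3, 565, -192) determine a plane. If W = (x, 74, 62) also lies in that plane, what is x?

Coplanarity requires XY · (XZ × XW) = 0.
XY = (454/3, 1063, -218), XZ = (154, 1139, -554); the triple product is linear in x with coefficient -340600 and constant term 22139000/3.
Setting it to zero: x = 65/3.

65/3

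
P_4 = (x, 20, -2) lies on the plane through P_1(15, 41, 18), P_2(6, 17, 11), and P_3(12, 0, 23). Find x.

-3

A normal to the plane is n = P_1P_2 × P_1P_3 = (-407, 66, 297).
P_4 lies in the plane iff n · P_1P_4 = 0.
This gives (-407)x + (-1221) = 0, so x = -3.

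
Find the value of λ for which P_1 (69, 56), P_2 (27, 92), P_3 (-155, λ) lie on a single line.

The three points are collinear iff det[P_1P_2; P_1P_3] = 0.
This determinant is linear in λ: (-42)λ + (10416) = 0, so λ = 248.

248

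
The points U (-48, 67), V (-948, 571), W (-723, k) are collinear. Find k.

The three points are collinear iff det[UV; UW] = 0.
This determinant is linear in k: (-900)k + (400500) = 0, so k = 445.

445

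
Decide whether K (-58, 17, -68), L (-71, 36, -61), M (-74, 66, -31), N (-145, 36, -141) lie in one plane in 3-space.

The four points are coplanar iff the 3×3 determinant with rows KL, KM, KN is zero.
Rows: (-13, 19, 7), (-16, 49, 37), (-87, 19, -73).
Expanding along the first row: (-13)(-4280) − (19)(4387) + (7)(3959) = 0.
Zero determinant ⇒ coplanar.

Yes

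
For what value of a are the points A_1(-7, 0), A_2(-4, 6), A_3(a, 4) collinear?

-5

Collinearity: (A_3 − A_1) must be parallel to (A_2 − A_1) = (3, 6).
Cross-multiplying the components: (a − (-7))·(6) = (4)·(3).
Solving gives a = -5.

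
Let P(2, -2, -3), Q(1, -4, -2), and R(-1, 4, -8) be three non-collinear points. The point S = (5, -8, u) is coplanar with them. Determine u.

2

A normal to the plane is n = PQ × PR = (4, -8, -12).
S lies in the plane iff n · PS = 0.
This gives (-12)u + (24) = 0, so u = 2.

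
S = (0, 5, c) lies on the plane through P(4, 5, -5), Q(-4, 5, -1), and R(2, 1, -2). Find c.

-3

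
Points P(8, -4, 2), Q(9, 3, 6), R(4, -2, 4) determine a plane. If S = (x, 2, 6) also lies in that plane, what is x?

Coplanarity requires PQ · (PR × PS) = 0.
PQ = (1, 7, 4), PR = (-4, 2, 2); the triple product is linear in x with coefficient 6 and constant term -36.
Setting it to zero: x = 6.

6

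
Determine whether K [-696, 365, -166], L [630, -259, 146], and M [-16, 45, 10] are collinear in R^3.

KL = (1326, -624, 312), KM = (680, -320, 176).
Comparing components 2 and 3: (-624)(176) − (312)(-320) = -9984 ≠ 0, so KL and KM are not parallel and the points are not collinear.

No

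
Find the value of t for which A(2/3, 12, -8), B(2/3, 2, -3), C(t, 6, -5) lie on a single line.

2/3

Collinearity requires AB × AC = 0; each component is linear in t.
The y-component gives (5)t + (-10/3) = 0, so t = 2/3.
The remaining components then also vanish.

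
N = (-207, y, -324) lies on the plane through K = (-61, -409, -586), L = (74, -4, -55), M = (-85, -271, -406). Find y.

The plane through K, L, M has equation −378x − 37044y + 28350z = -1439046.
Substituting N: (-37044)y + (-9107154) = -1439046, so y = -207.

-207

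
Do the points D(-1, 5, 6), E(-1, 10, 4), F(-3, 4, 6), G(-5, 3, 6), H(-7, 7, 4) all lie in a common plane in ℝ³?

Yes

The plane through D, E, F has normal n = DE × DF = (-2, 4, 10) and equation n·P = 82.
Checking the remaining points: n·G = 82, n·H = 82.
All equal 82, so all 5 points lie in one plane.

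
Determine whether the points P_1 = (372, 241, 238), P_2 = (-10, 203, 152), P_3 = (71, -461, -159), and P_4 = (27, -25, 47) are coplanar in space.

No

The four points are coplanar iff the 3×3 determinant with rows P_1P_2, P_1P_3, P_1P_4 is zero.
Rows: (-382, -38, -86), (-301, -702, -397), (-345, -266, -191).
Expanding along the first row: (-382)(28480) − (-38)(-79474) + (-86)(-162124) = 43292.
Nonzero ⇒ not coplanar.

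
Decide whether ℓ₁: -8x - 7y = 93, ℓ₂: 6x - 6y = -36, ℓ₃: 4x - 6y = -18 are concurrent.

Yes

Intersecting ℓ₁ and ℓ₂: solving the 2×2 system gives (x, y) = (-9, -3).
Substitute into ℓ₃: (4)(-9) + (-6)(-3) = -18.
This equals -18, so (-9, -3) lies on all three lines and they are concurrent.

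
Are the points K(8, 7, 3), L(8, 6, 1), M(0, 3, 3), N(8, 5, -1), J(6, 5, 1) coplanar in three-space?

Yes

The plane through K, L, M has normal n = KL × KM = (-8, 16, -8) and equation n·P = 24.
Checking the remaining points: n·N = 24, n·J = 24.
All equal 24, so all 5 points lie in one plane.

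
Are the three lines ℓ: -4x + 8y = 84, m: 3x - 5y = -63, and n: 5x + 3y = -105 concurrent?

Lines aᵢx + bᵢy = cᵢ with pairwise distinct directions are concurrent exactly when det[aᵢ bᵢ cᵢ] = 0.
Here the determinant is 0.
It vanishes, so the lines are concurrent at (-21, 0).

Yes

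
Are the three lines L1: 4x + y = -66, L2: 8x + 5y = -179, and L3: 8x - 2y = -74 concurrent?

No

The three lines meet at one point iff the augmented coefficient matrix [aᵢ bᵢ cᵢ] has rank < 3, i.e. its determinant vanishes.
Here the determinant is -56.
Nonzero, so no common point exists.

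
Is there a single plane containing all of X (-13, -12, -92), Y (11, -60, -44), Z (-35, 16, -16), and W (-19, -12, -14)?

With X as base: XY = (24, -48, 48), XZ = (-22, 28, 76), XW = (-6, 0, 78).
XZ × XW = (2184, 1260, 168).
XY · (XZ × XW) = 0.
The scalar triple product vanishes, so the four points are coplanar.

Yes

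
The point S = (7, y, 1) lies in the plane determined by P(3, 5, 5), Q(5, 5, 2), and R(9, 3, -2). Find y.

Coplanarity requires PQ · (PR × PS) = 0.
PQ = (2, 0, -3), PR = (6, -2, -7); the triple product is linear in y with coefficient -4 and constant term 12.
Setting it to zero: y = 3.

3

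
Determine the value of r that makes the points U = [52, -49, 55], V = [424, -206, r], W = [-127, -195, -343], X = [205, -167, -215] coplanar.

-275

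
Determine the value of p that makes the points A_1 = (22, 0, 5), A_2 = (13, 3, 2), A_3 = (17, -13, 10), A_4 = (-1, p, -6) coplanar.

Coplanarity ⇔ det[A_1A_2; A_1A_3; A_1A_4] = 0.
Expanding, this is linear in p: (60)p + (-900) = 0.
So p = 15.

15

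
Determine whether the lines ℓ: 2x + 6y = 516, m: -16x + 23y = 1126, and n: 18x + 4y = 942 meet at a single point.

Intersecting ℓ and m: solving the 2×2 system gives (x, y) = (36, 74).
Substitute into n: (18)(36) + (4)(74) = 944.
But n requires 942 ≠ 944, so the three lines have no common point.

No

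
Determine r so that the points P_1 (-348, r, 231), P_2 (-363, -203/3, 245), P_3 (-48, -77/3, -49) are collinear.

Collinearity requires P_1P_2 × P_1P_3 = 0; each component is linear in r.
The x-component gives (294)r + (19306) = 0, so r = -197/3.
The remaining components then also vanish.

-197/3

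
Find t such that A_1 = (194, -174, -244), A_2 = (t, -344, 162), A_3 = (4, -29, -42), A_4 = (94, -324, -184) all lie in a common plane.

-292

Normal to plane A_1A_3A_4: n = (39000, -8800, 43000); plane equation n·P = -1394800.
Requiring n·A_2 = -1394800: (39000)t + (9993200) = -1394800.
So t = -292.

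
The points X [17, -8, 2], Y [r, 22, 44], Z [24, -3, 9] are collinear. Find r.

Collinearity requires XY × XZ = 0; each component is linear in r.
The y-component gives (-7)r + (413) = 0, so r = 59.
The remaining components then also vanish.

59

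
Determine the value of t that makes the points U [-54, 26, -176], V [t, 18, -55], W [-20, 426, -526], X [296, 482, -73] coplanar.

The points are coplanar iff UV · (UW × UX) = 0.
Expanding, this is linear in t: (200800)t + (-3212800) = 0.
So t = 16.

16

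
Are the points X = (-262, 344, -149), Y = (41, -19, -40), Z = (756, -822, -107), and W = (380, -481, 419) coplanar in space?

A normal to the plane through X, Y, Z is n = XY × XZ = (111848, 98236, 16236).
The plane has equation n·P = 2069844. For W: n·W = 2053608.
2053608 ≠ 2069844, so W is off the plane.

No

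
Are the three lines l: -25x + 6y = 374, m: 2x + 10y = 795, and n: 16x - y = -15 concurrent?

No

Intersecting l and m: solving the 2×2 system gives (x, y) = (515/131, 20623/262).
Substitute into n: (16)(515/131) + (-1)(20623/262) = -4143/262.
But n requires -15 ≠ -4143/262, so the three lines have no common point.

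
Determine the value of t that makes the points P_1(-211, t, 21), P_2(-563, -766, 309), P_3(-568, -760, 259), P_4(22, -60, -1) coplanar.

Coplanarity ⇔ det[P_1P_2; P_1P_3; P_1P_4] = 0.
Expanding, this is linear in t: (30800)t + (9794400) = 0.
So t = -318.

-318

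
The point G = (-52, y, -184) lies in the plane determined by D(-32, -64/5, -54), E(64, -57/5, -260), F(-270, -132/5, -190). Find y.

-79/5

A normal to the plane is n = DE × DF = (-2992, 62084, -4862/5).
G lies in the plane iff n · DG = 0.
This gives (62084)y + (4904636/5) = 0, so y = -79/5.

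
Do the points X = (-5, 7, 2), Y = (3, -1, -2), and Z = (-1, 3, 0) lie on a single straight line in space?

Yes

XY = (8, -8, -4), XZ = (4, -4, -2).
Each component of XZ is 1/2 times the corresponding component of XY, so XZ = 1/2·XY and the points are collinear.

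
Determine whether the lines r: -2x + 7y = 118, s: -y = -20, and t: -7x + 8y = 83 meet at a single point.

Yes

Intersecting r and s: solving the 2×2 system gives (x, y) = (11, 20).
Substitute into t: (-7)(11) + (8)(20) = 83.
This equals 83, so (11, 20) lies on all three lines and they are concurrent.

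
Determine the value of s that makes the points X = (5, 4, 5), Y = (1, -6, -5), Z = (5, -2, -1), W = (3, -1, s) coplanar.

0

Normal to plane XYZ: n = (0, -24, 24); plane equation n·P = 24.
Requiring n·W = 24: (24)s + (24) = 24.
So s = 0.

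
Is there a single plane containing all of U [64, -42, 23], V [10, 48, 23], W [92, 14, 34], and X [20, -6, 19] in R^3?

With U as base: UV = (-54, 90, 0), UW = (28, 56, 11), UX = (-44, 36, -4).
UW × UX = (-620, -372, 3472).
UV · (UW × UX) = 0.
The scalar triple product vanishes, so the four points are coplanar.

Yes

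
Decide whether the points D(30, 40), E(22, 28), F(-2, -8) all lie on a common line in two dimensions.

Yes

DE = (-8, -12), DF = (-32, -48).
Twice the signed area of △DEF is (-8)(-48) − (-12)(-32) = 0.
The triangle is degenerate (zero area), so the points are collinear.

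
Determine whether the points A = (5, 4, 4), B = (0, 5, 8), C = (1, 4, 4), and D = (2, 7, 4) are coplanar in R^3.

No

With A as base: AB = (-5, 1, 4), AC = (-4, 0, 0), AD = (-3, 3, 0).
AC × AD = (0, 0, -12).
AB · (AC × AD) = -48.
Since -48 ≠ 0, the four points are not coplanar.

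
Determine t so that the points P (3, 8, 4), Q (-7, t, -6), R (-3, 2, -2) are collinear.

-2

Collinearity requires PQ × PR = 0; each component is linear in t.
The x-component gives (-6)t + (-12) = 0, so t = -2.
The remaining components then also vanish.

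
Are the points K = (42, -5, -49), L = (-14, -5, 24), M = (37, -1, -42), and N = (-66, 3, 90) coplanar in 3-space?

No

With K as base: KL = (-56, 0, 73), KM = (-5, 4, 7), KN = (-108, 8, 139).
KM × KN = (500, -61, 392).
KL · (KM × KN) = 616.
Since 616 ≠ 0, the four points are not coplanar.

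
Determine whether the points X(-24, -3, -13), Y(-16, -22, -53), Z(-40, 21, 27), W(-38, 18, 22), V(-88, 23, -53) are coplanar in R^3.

The plane through X, Y, Z has normal n = XY × XZ = (200, 320, -112) and equation n·P = -4304.
Checking the remaining points: n·W = -4304, n·V = -4304.
All equal -4304, so all 5 points lie in one plane.

Yes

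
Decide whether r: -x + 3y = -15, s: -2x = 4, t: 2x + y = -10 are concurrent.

No

Intersecting r and s: solving the 2×2 system gives (x, y) = (-2, -17/3).
Substitute into t: (2)(-2) + (1)(-17/3) = -29/3.
But t requires -10 ≠ -29/3, so the three lines have no common point.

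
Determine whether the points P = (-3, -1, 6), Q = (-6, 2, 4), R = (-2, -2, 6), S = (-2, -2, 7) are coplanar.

Yes

A normal to the plane through P, Q, R is n = PQ × PR = (-2, -2, 0).
The plane has equation n·X = 8. For S: n·S = 8.
Equal, so S lies in the plane and all four are coplanar.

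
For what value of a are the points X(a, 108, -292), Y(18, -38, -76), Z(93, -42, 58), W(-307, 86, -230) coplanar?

-382

Coplanarity ⇔ det[XY; XZ; XW] = 0.
Expanding, this is linear in a: (16000)a + (6112000) = 0.
So a = -382.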